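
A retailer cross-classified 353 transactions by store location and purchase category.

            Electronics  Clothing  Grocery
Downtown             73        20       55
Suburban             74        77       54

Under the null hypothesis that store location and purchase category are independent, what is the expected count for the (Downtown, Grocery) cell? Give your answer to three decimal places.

45.700

Row total (Downtown) = 148; column total (Grocery) = 109; grand total N = 353.
Expected count = (row total × column total) / N = 148 × 109 / 353 = 45.700.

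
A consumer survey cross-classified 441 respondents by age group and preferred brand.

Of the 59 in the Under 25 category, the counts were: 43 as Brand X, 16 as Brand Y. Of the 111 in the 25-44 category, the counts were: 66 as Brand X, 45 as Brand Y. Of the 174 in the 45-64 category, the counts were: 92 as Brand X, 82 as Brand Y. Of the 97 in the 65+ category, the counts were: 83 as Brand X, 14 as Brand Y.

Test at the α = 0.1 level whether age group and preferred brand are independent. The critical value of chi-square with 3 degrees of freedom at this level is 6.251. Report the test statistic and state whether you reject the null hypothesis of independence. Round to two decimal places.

Row totals: 59, 111, 174, 97. Column totals: 284, 157. Grand total N = 441.
Expected counts (row total × column total / N):
  Under 25, Brand X: 59×284/441 = 37.995
  Under 25, Brand Y: 59×157/441 = 21.005
  25-44, Brand X: 111×284/441 = 71.483
  25-44, Brand Y: 111×157/441 = 39.517
  45-64, Brand X: 174×284/441 = 112.054
  45-64, Brand Y: 174×157/441 = 61.946
  65+, Brand X: 97×284/441 = 62.467
  65+, Brand Y: 97×157/441 = 34.533
Contributions (O − E)²/E:
  (43 − 37.995)²/37.995 = 0.6593
  (16 − 21.005)²/21.005 = 1.1926
  (66 − 71.483)²/71.483 = 0.4206
  (45 − 39.517)²/39.517 = 0.7608
  (92 − 112.054)²/112.054 = 3.5890
  (82 − 61.946)²/61.946 = 6.4922
  (83 − 62.467)²/62.467 = 6.7492
  (14 − 34.533)²/34.533 = 12.2087
χ² = 0.6593 + 1.1926 + 0.4206 + 0.7608 + 3.5890 + 6.4922 + 6.7492 + 12.2087 = 32.07
df = (4−1)(2−1) = 3. Since 32.07 > 6.251, reject the null hypothesis of independence at α = 0.1.

32.07; reject H₀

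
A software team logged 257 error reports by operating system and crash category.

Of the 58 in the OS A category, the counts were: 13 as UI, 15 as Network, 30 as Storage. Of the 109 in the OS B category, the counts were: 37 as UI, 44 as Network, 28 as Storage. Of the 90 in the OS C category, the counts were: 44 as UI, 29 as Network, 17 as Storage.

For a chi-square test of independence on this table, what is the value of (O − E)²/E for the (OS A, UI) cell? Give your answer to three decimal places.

Row total (OS A) = 58; column total (UI) = 94; N = 257.
Expected count E = 58 × 94 / 257 = 21.2140.
Contribution = (O − E)²/E = (13 − 21.2140)² / 21.2140 = 3.180.

3.180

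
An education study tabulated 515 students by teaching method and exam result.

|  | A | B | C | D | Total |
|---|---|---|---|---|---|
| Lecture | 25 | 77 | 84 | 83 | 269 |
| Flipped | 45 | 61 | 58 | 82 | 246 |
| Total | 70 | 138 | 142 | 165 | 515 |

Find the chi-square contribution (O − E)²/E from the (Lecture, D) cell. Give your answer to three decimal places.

0.118

Row total (Lecture) = 269; column total (D) = 165; N = 515.
Expected count E = 269 × 165 / 515 = 86.1845.
Contribution = (O − E)²/E = (83 − 86.1845)² / 86.1845 = 0.118.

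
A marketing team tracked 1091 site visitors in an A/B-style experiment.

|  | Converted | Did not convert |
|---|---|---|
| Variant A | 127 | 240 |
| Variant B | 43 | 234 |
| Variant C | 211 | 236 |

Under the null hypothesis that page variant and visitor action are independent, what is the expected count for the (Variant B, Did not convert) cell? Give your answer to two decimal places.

180.27

Row total (Variant B) = 277; column total (Did not convert) = 710; grand total N = 1091.
Expected count = (row total × column total) / N = 277 × 710 / 1091 = 180.27.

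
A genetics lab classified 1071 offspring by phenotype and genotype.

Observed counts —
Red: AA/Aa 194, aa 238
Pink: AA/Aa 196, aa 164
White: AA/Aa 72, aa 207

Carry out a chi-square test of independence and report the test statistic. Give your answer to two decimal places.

53.48

Row totals: 432, 360, 279. Column totals: 462, 609. Grand total N = 1071.
Expected counts (row total × column total / N):
  Red, AA/Aa: 432×462/1071 = 186.353
  Red, aa: 432×609/1071 = 245.647
  Pink, AA/Aa: 360×462/1071 = 155.294
  Pink, aa: 360×609/1071 = 204.706
  White, AA/Aa: 279×462/1071 = 120.353
  White, aa: 279×609/1071 = 158.647
Contributions (O − E)²/E:
  (194 − 186.353)²/186.353 = 0.3138
  (238 − 245.647)²/245.647 = 0.2381
  (196 − 155.294)²/155.294 = 10.6699
  (164 − 204.706)²/204.706 = 8.0944
  (72 − 120.353)²/120.353 = 19.4263
  (207 − 158.647)²/158.647 = 14.7372
χ² = 0.3138 + 0.2381 + 10.6699 + 8.0944 + 19.4263 + 14.7372 = 53.48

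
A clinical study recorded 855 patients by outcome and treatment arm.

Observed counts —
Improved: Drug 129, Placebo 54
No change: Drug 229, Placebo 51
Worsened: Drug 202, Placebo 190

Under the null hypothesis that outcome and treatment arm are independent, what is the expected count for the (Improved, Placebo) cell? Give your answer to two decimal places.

Row total (Improved) = 183; column total (Placebo) = 295; grand total N = 855.
Expected count = (row total × column total) / N = 183 × 295 / 855 = 63.14.

63.14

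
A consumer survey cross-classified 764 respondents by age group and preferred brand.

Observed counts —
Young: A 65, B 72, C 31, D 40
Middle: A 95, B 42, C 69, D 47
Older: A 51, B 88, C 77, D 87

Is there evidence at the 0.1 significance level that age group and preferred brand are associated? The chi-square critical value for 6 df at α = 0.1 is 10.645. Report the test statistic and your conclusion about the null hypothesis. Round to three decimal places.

54.518; reject H₀

Row totals: 208, 253, 303. Column totals: 211, 202, 177, 174. Grand total N = 764.
Expected counts (row total × column total / N):
  Young, A: 208×211/764 = 57.4450
  Young, B: 208×202/764 = 54.9948
  Young, C: 208×177/764 = 48.1885
  Young, D: 208×174/764 = 47.3717
  Middle, A: 253×211/764 = 69.8730
  Middle, B: 253×202/764 = 66.8927
  Middle, C: 253×177/764 = 58.6139
  Middle, D: 253×174/764 = 57.6204
  Older, A: 303×211/764 = 83.6819
  Older, B: 303×202/764 = 80.1126
  Older, C: 303×177/764 = 70.1976
  Older, D: 303×174/764 = 69.0079
Contributions (O − E)²/E:
  (65 − 57.4450)²/57.4450 = 0.9936
  (72 − 54.9948)²/54.9948 = 5.2583
  (31 − 48.1885)²/48.1885 = 6.1310
  (40 − 47.3717)²/47.3717 = 1.1471
  (95 − 69.8730)²/69.8730 = 9.0359
  (42 − 66.8927)²/66.8927 = 9.2633
  (69 − 58.6139)²/58.6139 = 1.8404
  (47 − 57.6204)²/57.6204 = 1.9575
  (51 − 83.6819)²/83.6819 = 12.7639
  (88 − 80.1126)²/80.1126 = 0.7765
  (77 − 70.1976)²/70.1976 = 0.6592
  (87 − 69.0079)²/69.0079 = 4.6910
χ² = 0.9936 + 5.2583 + 6.1310 + 1.1471 + 9.0359 + 9.2633 + 1.8404 + 1.9575 + 12.7639 + 0.7765 + 0.6592 + 4.6910 = 54.518
df = (3−1)(4−1) = 6. Since 54.518 > 10.645, reject the null hypothesis of independence at α = 0.1.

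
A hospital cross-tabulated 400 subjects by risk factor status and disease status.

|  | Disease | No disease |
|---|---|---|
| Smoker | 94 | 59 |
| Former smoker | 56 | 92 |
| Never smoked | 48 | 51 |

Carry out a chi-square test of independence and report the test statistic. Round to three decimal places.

Row totals: 153, 148, 99. Column totals: 198, 202. Grand total N = 400.
Expected counts (row total × column total / N):
  Smoker, Disease: 153×198/400 = 75.7350
  Smoker, No disease: 153×202/400 = 77.2650
  Former smoker, Disease: 148×198/400 = 73.2600
  Former smoker, No disease: 148×202/400 = 74.7400
  Never smoked, Disease: 99×198/400 = 49.0050
  Never smoked, No disease: 99×202/400 = 49.9950
Contributions (O − E)²/E:
  (94 − 75.7350)²/75.7350 = 4.4050
  (59 − 77.2650)²/77.2650 = 4.3177
  (56 − 73.2600)²/73.2600 = 4.0664
  (92 − 74.7400)²/74.7400 = 3.9859
  (48 − 49.0050)²/49.0050 = 0.0206
  (51 − 49.9950)²/49.9950 = 0.0202
χ² = 4.4050 + 4.3177 + 4.0664 + 3.9859 + 0.0206 + 0.0202 = 16.816

16.816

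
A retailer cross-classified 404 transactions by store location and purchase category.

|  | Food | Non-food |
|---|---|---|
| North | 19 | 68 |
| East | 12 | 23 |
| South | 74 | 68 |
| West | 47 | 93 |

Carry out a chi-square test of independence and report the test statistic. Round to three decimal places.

23.085

Row totals: 87, 35, 142, 140. Column totals: 152, 252. Grand total N = 404.
Expected counts (row total × column total / N):
  North, Food: 87×152/404 = 32.7327
  North, Non-food: 87×252/404 = 54.2673
  East, Food: 35×152/404 = 13.1683
  East, Non-food: 35×252/404 = 21.8317
  South, Food: 142×152/404 = 53.4257
  South, Non-food: 142×252/404 = 88.5743
  West, Food: 140×152/404 = 52.6733
  West, Non-food: 140×252/404 = 87.3267
Contributions (O − E)²/E:
  (19 − 32.7327)²/32.7327 = 5.7614
  (68 − 54.2673)²/54.2673 = 3.4752
  (12 − 13.1683)²/13.1683 = 0.1037
  (23 − 21.8317)²/21.8317 = 0.0625
  (74 − 53.4257)²/53.4257 = 7.9232
  (68 − 88.5743)²/88.5743 = 4.7791
  (47 − 52.6733)²/52.6733 = 0.6111
  (93 − 87.3267)²/87.3267 = 0.3686
χ² = 5.7614 + 3.4752 + 0.1037 + 0.0625 + 7.9232 + 4.7791 + 0.6111 + 0.3686 = 23.085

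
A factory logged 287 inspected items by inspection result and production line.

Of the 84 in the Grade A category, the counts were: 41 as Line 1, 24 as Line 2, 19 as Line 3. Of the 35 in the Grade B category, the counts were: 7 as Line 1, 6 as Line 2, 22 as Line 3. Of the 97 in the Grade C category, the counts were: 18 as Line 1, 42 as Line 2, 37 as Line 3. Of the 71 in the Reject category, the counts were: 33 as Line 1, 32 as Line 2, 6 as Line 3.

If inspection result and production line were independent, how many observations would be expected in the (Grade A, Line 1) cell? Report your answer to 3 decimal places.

Row total (Grade A) = 84; column total (Line 1) = 99; grand total N = 287.
Expected count = (row total × column total) / N = 84 × 99 / 287 = 28.976.

28.976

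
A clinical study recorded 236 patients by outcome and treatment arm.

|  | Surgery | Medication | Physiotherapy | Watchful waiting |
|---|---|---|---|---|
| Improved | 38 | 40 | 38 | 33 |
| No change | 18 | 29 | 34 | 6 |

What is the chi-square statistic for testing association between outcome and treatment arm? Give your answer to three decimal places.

12.377

Row totals: 149, 87. Column totals: 56, 69, 72, 39. Grand total N = 236.
Expected counts (row total × column total / N):
  Improved, Surgery: 149×56/236 = 35.3559
  Improved, Medication: 149×69/236 = 43.5636
  Improved, Physiotherapy: 149×72/236 = 45.4576
  Improved, Watchful waiting: 149×39/236 = 24.6229
  No change, Surgery: 87×56/236 = 20.6441
  No change, Medication: 87×69/236 = 25.4364
  No change, Physiotherapy: 87×72/236 = 26.5424
  No change, Watchful waiting: 87×39/236 = 14.3771
Contributions (O − E)²/E:
  (38 − 35.3559)²/35.3559 = 0.1977
  (40 − 43.5636)²/43.5636 = 0.2915
  (38 − 45.4576)²/45.4576 = 1.2235
  (33 − 24.6229)²/24.6229 = 2.8500
  (18 − 20.6441)²/20.6441 = 0.3387
  (29 − 25.4364)²/25.4364 = 0.4993
  (34 − 26.5424)²/26.5424 = 2.0954
  (6 − 14.3771)²/14.3771 = 4.8811
χ² = 0.1977 + 0.2915 + 1.2235 + 2.8500 + 0.3387 + 0.4993 + 2.0954 + 4.8811 = 12.377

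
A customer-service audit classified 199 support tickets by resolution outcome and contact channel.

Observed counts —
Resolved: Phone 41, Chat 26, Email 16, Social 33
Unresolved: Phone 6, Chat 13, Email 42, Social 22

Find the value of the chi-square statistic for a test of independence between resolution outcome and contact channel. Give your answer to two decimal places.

39.88

Row totals: 116, 83. Column totals: 47, 39, 58, 55. Grand total N = 199.
Expected counts (row total × column total / N):
  Resolved, Phone: 116×47/199 = 27.397
  Resolved, Chat: 116×39/199 = 22.734
  Resolved, Email: 116×58/199 = 33.809
  Resolved, Social: 116×55/199 = 32.060
  Unresolved, Phone: 83×47/199 = 19.603
  Unresolved, Chat: 83×39/199 = 16.266
  Unresolved, Email: 83×58/199 = 24.191
  Unresolved, Social: 83×55/199 = 22.940
Contributions (O − E)²/E:
  (41 − 27.397)²/27.397 = 6.7541
  (26 − 22.734)²/22.734 = 0.4692
  (16 − 33.809)²/33.809 = 9.3809
  (33 − 32.060)²/32.060 = 0.0276
  (6 − 19.603)²/19.603 = 9.4395
  (13 − 16.266)²/16.266 = 0.6558
  (42 − 24.191)²/24.191 = 13.1107
  (22 − 22.940)²/22.940 = 0.0385
χ² = 6.7541 + 0.4692 + 9.3809 + 0.0276 + 9.4395 + 0.6558 + 13.1107 + 0.0385 = 39.88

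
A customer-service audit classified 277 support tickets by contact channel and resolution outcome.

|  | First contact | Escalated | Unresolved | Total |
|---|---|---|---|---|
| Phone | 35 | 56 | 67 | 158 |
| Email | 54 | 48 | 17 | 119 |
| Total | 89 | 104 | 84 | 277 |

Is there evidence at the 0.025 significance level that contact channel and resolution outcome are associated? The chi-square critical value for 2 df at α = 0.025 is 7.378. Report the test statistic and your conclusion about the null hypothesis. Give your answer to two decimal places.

29.53; reject H₀

Grand total N = 277.
Expected counts (row total × column total / N):
  Phone, First contact: 158×89/277 = 50.765
  Phone, Escalated: 158×104/277 = 59.321
  Phone, Unresolved: 158×84/277 = 47.913
  Email, First contact: 119×89/277 = 38.235
  Email, Escalated: 119×104/277 = 44.679
  Email, Unresolved: 119×84/277 = 36.087
Contributions (O − E)²/E:
  (35 − 50.765)²/50.765 = 4.8958
  (56 − 59.321)²/59.321 = 0.1859
  (67 − 47.913)²/47.913 = 7.6036
  (54 − 38.235)²/38.235 = 6.5002
  (48 − 44.679)²/44.679 = 0.2469
  (17 − 36.087)²/36.087 = 10.0954
χ² = 4.8958 + 0.1859 + 7.6036 + 6.5002 + 0.2469 + 10.0954 = 29.53
df = (2−1)(3−1) = 2. Since 29.53 > 7.378, reject the null hypothesis of independence at α = 0.025.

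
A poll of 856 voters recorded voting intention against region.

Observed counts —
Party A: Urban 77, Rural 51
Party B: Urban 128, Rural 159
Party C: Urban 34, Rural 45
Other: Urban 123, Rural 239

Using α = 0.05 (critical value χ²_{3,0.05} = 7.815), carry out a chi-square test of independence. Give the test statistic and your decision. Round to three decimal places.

27.635; reject H₀

Row totals: 128, 287, 79, 362. Column totals: 362, 494. Grand total N = 856.
Expected counts (row total × column total / N):
  Party A, Urban: 128×362/856 = 54.1308
  Party A, Rural: 128×494/856 = 73.8692
  Party B, Urban: 287×362/856 = 121.3715
  Party B, Rural: 287×494/856 = 165.6285
  Party C, Urban: 79×362/856 = 33.4089
  Party C, Rural: 79×494/856 = 45.5911
  Other, Urban: 362×362/856 = 153.0888
  Other, Rural: 362×494/856 = 208.9112
Contributions (O − E)²/E:
  (77 − 54.1308)²/54.1308 = 9.6618
  (51 − 73.8692)²/73.8692 = 7.0801
  (128 − 121.3715)²/121.3715 = 0.3620
  (159 − 165.6285)²/165.6285 = 0.2653
  (34 − 33.4089)²/33.4089 = 0.0105
  (45 − 45.5911)²/45.5911 = 0.0077
  (123 − 153.0888)²/153.0888 = 5.9138
  (239 − 208.9112)²/208.9112 = 4.3336
χ² = 9.6618 + 7.0801 + 0.3620 + 0.2653 + 0.0105 + 0.0077 + 5.9138 + 4.3336 = 27.635
df = (4−1)(2−1) = 3. Since 27.635 > 7.815, reject the null hypothesis of independence at α = 0.05.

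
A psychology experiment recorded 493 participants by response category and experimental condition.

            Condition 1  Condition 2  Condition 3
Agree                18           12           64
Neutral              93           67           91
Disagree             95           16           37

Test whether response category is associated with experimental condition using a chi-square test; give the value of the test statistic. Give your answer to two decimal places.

73.74

Row totals: 94, 251, 148. Column totals: 206, 95, 192. Grand total N = 493.
Expected counts (row total × column total / N):
  Agree, Condition 1: 94×206/493 = 39.2779
  Agree, Condition 2: 94×95/493 = 18.1136
  Agree, Condition 3: 94×192/493 = 36.6085
  Neutral, Condition 1: 251×206/493 = 104.8803
  Neutral, Condition 2: 251×95/493 = 48.3671
  Neutral, Condition 3: 251×192/493 = 97.7525
  Disagree, Condition 1: 148×206/493 = 61.8418
  Disagree, Condition 2: 148×95/493 = 28.5193
  Disagree, Condition 3: 148×192/493 = 57.6389
Contributions (O − E)²/E:
  (18 − 39.2779)²/39.2779 = 11.5268
  (12 − 18.1136)²/18.1136 = 2.0634
  (64 − 36.6085)²/36.6085 = 20.4951
  (93 − 104.8803)²/104.8803 = 1.3457
  (67 − 48.3671)²/48.3671 = 7.1781
  (91 − 97.7525)²/97.7525 = 0.4664
  (95 − 61.8418)²/61.8418 = 17.7787
  (16 − 28.5193)²/28.5193 = 5.4957
  (37 − 57.6389)²/57.6389 = 7.3902
χ² = 11.5268 + 2.0634 + 20.4951 + 1.3457 + 7.1781 + 0.4664 + 17.7787 + 5.4957 + 7.3902 = 73.74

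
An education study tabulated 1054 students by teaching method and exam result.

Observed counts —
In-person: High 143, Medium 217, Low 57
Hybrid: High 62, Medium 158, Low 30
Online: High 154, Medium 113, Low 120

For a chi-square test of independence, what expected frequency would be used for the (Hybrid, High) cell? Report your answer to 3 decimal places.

Row total (Hybrid) = 250; column total (High) = 359; grand total N = 1054.
Expected count = (row total × column total) / N = 250 × 359 / 1054 = 85.152.

85.152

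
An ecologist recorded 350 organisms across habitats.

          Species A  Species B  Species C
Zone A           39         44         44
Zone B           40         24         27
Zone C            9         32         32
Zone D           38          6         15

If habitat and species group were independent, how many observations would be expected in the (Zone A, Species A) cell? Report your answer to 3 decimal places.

45.720

Row total (Zone A) = 127; column total (Species A) = 126; grand total N = 350.
Expected count = (row total × column total) / N = 127 × 126 / 350 = 45.720.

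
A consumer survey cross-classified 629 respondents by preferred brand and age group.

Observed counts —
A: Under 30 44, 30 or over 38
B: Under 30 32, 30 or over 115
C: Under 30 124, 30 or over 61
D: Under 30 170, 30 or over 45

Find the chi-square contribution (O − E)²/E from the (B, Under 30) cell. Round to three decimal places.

34.313

Row total (B) = 147; column total (Under 30) = 370; N = 629.
Expected count E = 147 × 370 / 629 = 86.4706.
Contribution = (O − E)²/E = (32 − 86.4706)² / 86.4706 = 34.313.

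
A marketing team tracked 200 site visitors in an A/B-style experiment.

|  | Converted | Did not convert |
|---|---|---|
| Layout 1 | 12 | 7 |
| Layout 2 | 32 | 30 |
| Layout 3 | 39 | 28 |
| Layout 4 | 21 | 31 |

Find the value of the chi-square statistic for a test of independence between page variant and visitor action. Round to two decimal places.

Row totals: 19, 62, 67, 52. Column totals: 104, 96. Grand total N = 200.
Expected counts (row total × column total / N):
  Layout 1, Converted: 19×104/200 = 9.880
  Layout 1, Did not convert: 19×96/200 = 9.120
  Layout 2, Converted: 62×104/200 = 32.240
  Layout 2, Did not convert: 62×96/200 = 29.760
  Layout 3, Converted: 67×104/200 = 34.840
  Layout 3, Did not convert: 67×96/200 = 32.160
  Layout 4, Converted: 52×104/200 = 27.040
  Layout 4, Did not convert: 52×96/200 = 24.960
Contributions (O − E)²/E:
  (12 − 9.880)²/9.880 = 0.4549
  (7 − 9.120)²/9.120 = 0.4928
  (32 − 32.240)²/32.240 = 0.0018
  (30 − 29.760)²/29.760 = 0.0019
  (39 − 34.840)²/34.840 = 0.4967
  (28 − 32.160)²/32.160 = 0.5381
  (21 − 27.040)²/27.040 = 1.3492
  (31 − 24.960)²/24.960 = 1.4616
χ² = 0.4549 + 0.4928 + 0.0018 + 0.0019 + 0.4967 + 0.5381 + 1.3492 + 1.4616 = 4.80

4.80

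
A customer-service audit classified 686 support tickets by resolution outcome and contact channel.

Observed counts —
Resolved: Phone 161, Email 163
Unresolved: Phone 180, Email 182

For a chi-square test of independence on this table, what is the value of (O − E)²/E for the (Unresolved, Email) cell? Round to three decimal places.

Row total (Unresolved) = 362; column total (Email) = 345; N = 686.
Expected count E = 362 × 345 / 686 = 182.0554.
Contribution = (O − E)²/E = (182 − 182.0554)² / 182.0554 = 0.000.

0.000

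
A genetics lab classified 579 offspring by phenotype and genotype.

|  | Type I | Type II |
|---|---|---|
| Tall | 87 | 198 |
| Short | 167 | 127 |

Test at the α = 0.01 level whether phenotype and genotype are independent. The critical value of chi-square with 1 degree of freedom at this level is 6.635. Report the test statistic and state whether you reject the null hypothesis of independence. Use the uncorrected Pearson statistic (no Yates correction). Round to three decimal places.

40.578; reject H₀

Row totals: 285, 294. Column totals: 254, 325. Grand total N = 579.
Expected counts (row total × column total / N):
  Tall, Type I: 285×254/579 = 125.0259
  Tall, Type II: 285×325/579 = 159.9741
  Short, Type I: 294×254/579 = 128.9741
  Short, Type II: 294×325/579 = 165.0259
Contributions (O − E)²/E:
  (87 − 125.0259)²/125.0259 = 11.5654
  (198 − 159.9741)²/159.9741 = 9.0388
  (167 − 128.9741)²/128.9741 = 11.2113
  (127 − 165.0259)²/165.0259 = 8.7621
χ² = 11.5654 + 9.0388 + 11.2113 + 8.7621 = 40.578
df = (2−1)(2−1) = 1. Since 40.578 > 6.635, reject the null hypothesis of independence at α = 0.01.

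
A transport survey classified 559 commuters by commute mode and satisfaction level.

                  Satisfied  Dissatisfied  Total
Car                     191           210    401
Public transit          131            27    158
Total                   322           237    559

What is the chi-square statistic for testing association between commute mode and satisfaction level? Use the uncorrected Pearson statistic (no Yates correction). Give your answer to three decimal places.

Grand total N = 559.
Expected counts (row total × column total / N):
  Car, Satisfied: 401×322/559 = 230.9875
  Car, Dissatisfied: 401×237/559 = 170.0125
  Public transit, Satisfied: 158×322/559 = 91.0125
  Public transit, Dissatisfied: 158×237/559 = 66.9875
Contributions (O − E)²/E:
  (191 − 230.9875)²/230.9875 = 6.9225
  (210 − 170.0125)²/170.0125 = 9.4052
  (131 − 91.0125)²/91.0125 = 17.5690
  (27 − 66.9875)²/66.9875 = 23.8701
χ² = 6.9225 + 9.4052 + 17.5690 + 23.8701 = 57.767

57.767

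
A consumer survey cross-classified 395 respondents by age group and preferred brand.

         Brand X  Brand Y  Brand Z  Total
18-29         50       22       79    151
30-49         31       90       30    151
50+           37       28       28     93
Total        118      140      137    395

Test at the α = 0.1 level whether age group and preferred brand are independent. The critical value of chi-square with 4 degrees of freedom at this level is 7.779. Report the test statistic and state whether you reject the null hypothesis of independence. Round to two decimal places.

75.84; reject H₀

Grand total N = 395.
Expected counts (row total × column total / N):
  18-29, Brand X: 151×118/395 = 45.109
  18-29, Brand Y: 151×140/395 = 53.519
  18-29, Brand Z: 151×137/395 = 52.372
  30-49, Brand X: 151×118/395 = 45.109
  30-49, Brand Y: 151×140/395 = 53.519
  30-49, Brand Z: 151×137/395 = 52.372
  50+, Brand X: 93×118/395 = 27.782
  50+, Brand Y: 93×140/395 = 32.962
  50+, Brand Z: 93×137/395 = 32.256
Contributions (O − E)²/E:
  (50 − 45.109)²/45.109 = 0.5303
  (22 − 53.519)²/53.519 = 18.5625
  (79 − 52.372)²/52.372 = 13.5387
  (31 − 45.109)²/45.109 = 4.4130
  (90 − 53.519)²/53.519 = 24.8671
  (30 − 52.372)²/52.372 = 9.5568
  (37 − 27.782)²/27.782 = 3.0585
  (28 − 32.962)²/32.962 = 0.7470
  (28 − 32.256)²/32.256 = 0.5616
χ² = 0.5303 + 18.5625 + 13.5387 + 4.4130 + 24.8671 + 9.5568 + 3.0585 + 0.7470 + 0.5616 = 75.84
df = (3−1)(3−1) = 4. Since 75.84 > 7.779, reject the null hypothesis of independence at α = 0.1.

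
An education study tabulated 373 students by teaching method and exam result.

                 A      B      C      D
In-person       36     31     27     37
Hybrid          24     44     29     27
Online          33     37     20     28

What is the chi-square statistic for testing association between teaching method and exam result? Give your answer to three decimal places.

Row totals: 131, 124, 118. Column totals: 93, 112, 76, 92. Grand total N = 373.
Expected counts (row total × column total / N):
  In-person, A: 131×93/373 = 32.6622
  In-person, B: 131×112/373 = 39.3351
  In-person, C: 131×76/373 = 26.6917
  In-person, D: 131×92/373 = 32.3110
  Hybrid, A: 124×93/373 = 30.9169
  Hybrid, B: 124×112/373 = 37.2332
  Hybrid, C: 124×76/373 = 25.2654
  Hybrid, D: 124×92/373 = 30.5845
  Online, A: 118×93/373 = 29.4209
  Online, B: 118×112/373 = 35.4316
  Online, C: 118×76/373 = 24.0429
  Online, D: 118×92/373 = 29.1046
Contributions (O − E)²/E:
  (36 − 32.6622)²/32.6622 = 0.3411
  (31 − 39.3351)²/39.3351 = 1.7662
  (27 − 26.6917)²/26.6917 = 0.0036
  (37 − 32.3110)²/32.3110 = 0.6805
  (24 − 30.9169)²/30.9169 = 1.5475
  (44 − 37.2332)²/37.2332 = 1.2298
  (29 − 25.2654)²/25.2654 = 0.5520
  (27 − 30.5845)²/30.5845 = 0.4201
  (33 − 29.4209)²/29.4209 = 0.4354
  (37 − 35.4316)²/35.4316 = 0.0694
  (20 − 24.0429)²/24.0429 = 0.6798
  (28 − 29.1046)²/29.1046 = 0.0419
χ² = 0.3411 + 1.7662 + 0.0036 + 0.6805 + 1.5475 + 1.2298 + 0.5520 + 0.4201 + 0.4354 + 0.0694 + 0.6798 + 0.0419 = 7.767

7.767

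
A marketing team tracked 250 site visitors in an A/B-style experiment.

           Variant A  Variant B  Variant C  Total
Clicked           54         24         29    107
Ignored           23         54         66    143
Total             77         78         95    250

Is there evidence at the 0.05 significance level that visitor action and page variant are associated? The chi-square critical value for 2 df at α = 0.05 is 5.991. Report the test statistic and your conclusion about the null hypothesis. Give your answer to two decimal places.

Grand total N = 250.
Expected counts (row total × column total / N):
  Clicked, Variant A: 107×77/250 = 32.956
  Clicked, Variant B: 107×78/250 = 33.384
  Clicked, Variant C: 107×95/250 = 40.660
  Ignored, Variant A: 143×77/250 = 44.044
  Ignored, Variant B: 143×78/250 = 44.616
  Ignored, Variant C: 143×95/250 = 54.340
Contributions (O − E)²/E:
  (54 − 32.956)²/32.956 = 13.4376
  (24 − 33.384)²/33.384 = 2.6378
  (29 − 40.660)²/40.660 = 3.3437
  (23 − 44.044)²/44.044 = 10.0547
  (54 − 44.616)²/44.616 = 1.9737
  (66 − 54.340)²/54.340 = 2.5019
χ² = 13.4376 + 2.6378 + 3.3437 + 10.0547 + 1.9737 + 2.5019 = 33.95
df = (2−1)(3−1) = 2. Since 33.95 > 5.991, reject the null hypothesis of independence at α = 0.05.

33.95; reject H₀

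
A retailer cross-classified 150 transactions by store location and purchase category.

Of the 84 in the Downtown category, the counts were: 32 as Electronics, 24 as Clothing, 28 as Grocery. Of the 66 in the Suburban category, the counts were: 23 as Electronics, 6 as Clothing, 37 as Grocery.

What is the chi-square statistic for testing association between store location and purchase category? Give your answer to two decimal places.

Row totals: 84, 66. Column totals: 55, 30, 65. Grand total N = 150.
Expected counts (row total × column total / N):
  Downtown, Electronics: 84×55/150 = 30.800
  Downtown, Clothing: 84×30/150 = 16.800
  Downtown, Grocery: 84×65/150 = 36.400
  Suburban, Electronics: 66×55/150 = 24.200
  Suburban, Clothing: 66×30/150 = 13.200
  Suburban, Grocery: 66×65/150 = 28.600
Contributions (O − E)²/E:
  (32 − 30.800)²/30.800 = 0.0468
  (24 − 16.800)²/16.800 = 3.0857
  (28 − 36.400)²/36.400 = 1.9385
  (23 − 24.200)²/24.200 = 0.0595
  (6 − 13.200)²/13.200 = 3.9273
  (37 − 28.600)²/28.600 = 2.4671
χ² = 0.0468 + 3.0857 + 1.9385 + 0.0595 + 3.9273 + 2.4671 = 11.52

11.52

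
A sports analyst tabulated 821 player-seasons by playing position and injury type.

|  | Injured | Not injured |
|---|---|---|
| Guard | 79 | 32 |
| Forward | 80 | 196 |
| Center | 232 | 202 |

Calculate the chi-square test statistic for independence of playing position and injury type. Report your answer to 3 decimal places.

Row totals: 111, 276, 434. Column totals: 391, 430. Grand total N = 821.
Expected counts (row total × column total / N):
  Guard, Injured: 111×391/821 = 52.8636
  Guard, Not injured: 111×430/821 = 58.1364
  Forward, Injured: 276×391/821 = 131.4446
  Forward, Not injured: 276×430/821 = 144.5554
  Center, Injured: 434×391/821 = 206.6918
  Center, Not injured: 434×430/821 = 227.3082
Contributions (O − E)²/E:
  (79 − 52.8636)²/52.8636 = 12.9222
  (32 − 58.1364)²/58.1364 = 11.7501
  (80 − 131.4446)²/131.4446 = 20.1343
  (196 − 144.5554)²/144.5554 = 18.3082
  (232 − 206.6918)²/206.6918 = 3.0988
  (202 − 227.3082)²/227.3082 = 2.8178
χ² = 12.9222 + 11.7501 + 20.1343 + 18.3082 + 3.0988 + 2.8178 = 69.031

69.031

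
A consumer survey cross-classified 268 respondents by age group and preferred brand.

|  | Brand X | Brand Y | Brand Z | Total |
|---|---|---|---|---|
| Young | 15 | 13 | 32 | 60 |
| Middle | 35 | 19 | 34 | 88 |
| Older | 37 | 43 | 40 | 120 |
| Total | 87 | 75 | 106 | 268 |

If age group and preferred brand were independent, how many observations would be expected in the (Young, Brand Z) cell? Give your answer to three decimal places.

Row total (Young) = 60; column total (Brand Z) = 106; grand total N = 268.
Expected count = (row total × column total) / N = 60 × 106 / 268 = 23.731.

23.731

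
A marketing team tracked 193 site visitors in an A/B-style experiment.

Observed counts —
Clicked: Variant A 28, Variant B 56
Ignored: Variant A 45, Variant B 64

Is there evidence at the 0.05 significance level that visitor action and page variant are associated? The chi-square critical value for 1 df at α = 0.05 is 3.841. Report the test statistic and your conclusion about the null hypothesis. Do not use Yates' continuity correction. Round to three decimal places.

Row totals: 84, 109. Column totals: 73, 120. Grand total N = 193.
Expected counts (row total × column total / N):
  Clicked, Variant A: 84×73/193 = 31.7720
  Clicked, Variant B: 84×120/193 = 52.2280
  Ignored, Variant A: 109×73/193 = 41.2280
  Ignored, Variant B: 109×120/193 = 67.7720
Contributions (O − E)²/E:
  (28 − 31.7720)²/31.7720 = 0.4478
  (56 − 52.2280)²/52.2280 = 0.2724
  (45 − 41.2280)²/41.2280 = 0.3451
  (64 − 67.7720)²/67.7720 = 0.2099
χ² = 0.4478 + 0.2724 + 0.3451 + 0.2099 = 1.275
df = (2−1)(2−1) = 1. Since 1.275 < 3.841, fail to reject the null hypothesis of independence at α = 0.05.

1.275; fail to reject H₀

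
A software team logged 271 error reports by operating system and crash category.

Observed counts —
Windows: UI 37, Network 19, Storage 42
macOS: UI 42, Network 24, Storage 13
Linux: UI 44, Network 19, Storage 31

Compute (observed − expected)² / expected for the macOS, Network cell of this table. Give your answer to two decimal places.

Row total (macOS) = 79; column total (Network) = 62; N = 271.
Expected count E = 79 × 62 / 271 = 18.074.
Contribution = (O − E)²/E = (24 − 18.074)² / 18.074 = 1.94.

1.94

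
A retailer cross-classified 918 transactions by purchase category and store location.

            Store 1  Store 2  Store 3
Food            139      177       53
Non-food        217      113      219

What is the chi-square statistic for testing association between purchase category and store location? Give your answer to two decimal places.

Row totals: 369, 549. Column totals: 356, 290, 272. Grand total N = 918.
Expected counts (row total × column total / N):
  Food, Store 1: 369×356/918 = 143.098
  Food, Store 2: 369×290/918 = 116.569
  Food, Store 3: 369×272/918 = 109.333
  Non-food, Store 1: 549×356/918 = 212.902
  Non-food, Store 2: 549×290/918 = 173.431
  Non-food, Store 3: 549×272/918 = 162.667
Contributions (O − E)²/E:
  (139 − 143.098)²/143.098 = 0.1174
  (177 − 116.569)²/116.569 = 31.3283
  (53 − 109.333)²/109.333 = 29.0252
  (217 − 212.902)²/212.902 = 0.0789
  (113 − 173.431)²/173.431 = 21.0568
  (219 − 162.667)²/162.667 = 19.5086
χ² = 0.1174 + 31.3283 + 29.0252 + 0.0789 + 21.0568 + 19.5086 = 101.12

101.12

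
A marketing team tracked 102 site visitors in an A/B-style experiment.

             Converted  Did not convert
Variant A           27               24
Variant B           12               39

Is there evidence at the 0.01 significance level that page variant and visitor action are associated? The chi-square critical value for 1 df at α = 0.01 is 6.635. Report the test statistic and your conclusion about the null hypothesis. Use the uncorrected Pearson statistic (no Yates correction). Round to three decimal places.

Row totals: 51, 51. Column totals: 39, 63. Grand total N = 102.
Expected counts (row total × column total / N):
  Variant A, Converted: 51×39/102 = 19.5000
  Variant A, Did not convert: 51×63/102 = 31.5000
  Variant B, Converted: 51×39/102 = 19.5000
  Variant B, Did not convert: 51×63/102 = 31.5000
Contributions (O − E)²/E:
  (27 − 19.5000)²/19.5000 = 2.8846
  (24 − 31.5000)²/31.5000 = 1.7857
  (12 − 19.5000)²/19.5000 = 2.8846
  (39 − 31.5000)²/31.5000 = 1.7857
χ² = 2.8846 + 1.7857 + 2.8846 + 1.7857 = 9.341
df = (2−1)(2−1) = 1. Since 9.341 > 6.635, reject the null hypothesis of independence at α = 0.01.

9.341; reject H₀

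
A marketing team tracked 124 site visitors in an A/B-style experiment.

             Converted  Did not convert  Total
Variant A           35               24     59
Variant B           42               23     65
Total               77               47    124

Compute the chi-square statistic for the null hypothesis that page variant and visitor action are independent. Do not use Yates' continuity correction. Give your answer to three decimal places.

Grand total N = 124.
Expected counts (row total × column total / N):
  Variant A, Converted: 59×77/124 = 36.6371
  Variant A, Did not convert: 59×47/124 = 22.3629
  Variant B, Converted: 65×77/124 = 40.3629
  Variant B, Did not convert: 65×47/124 = 24.6371
Contributions (O − E)²/E:
  (35 − 36.6371)²/36.6371 = 0.0732
  (24 − 22.3629)²/22.3629 = 0.1198
  (42 − 40.3629)²/40.3629 = 0.0664
  (23 − 24.6371)²/24.6371 = 0.1088
χ² = 0.0732 + 0.1198 + 0.0664 + 0.1088 = 0.368

0.368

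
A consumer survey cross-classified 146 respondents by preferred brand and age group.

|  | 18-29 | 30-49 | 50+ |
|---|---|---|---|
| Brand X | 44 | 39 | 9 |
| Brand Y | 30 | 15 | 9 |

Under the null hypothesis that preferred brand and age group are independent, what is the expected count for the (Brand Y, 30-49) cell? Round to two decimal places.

Row total (Brand Y) = 54; column total (30-49) = 54; grand total N = 146.
Expected count = (row total × column total) / N = 54 × 54 / 146 = 19.97.

19.97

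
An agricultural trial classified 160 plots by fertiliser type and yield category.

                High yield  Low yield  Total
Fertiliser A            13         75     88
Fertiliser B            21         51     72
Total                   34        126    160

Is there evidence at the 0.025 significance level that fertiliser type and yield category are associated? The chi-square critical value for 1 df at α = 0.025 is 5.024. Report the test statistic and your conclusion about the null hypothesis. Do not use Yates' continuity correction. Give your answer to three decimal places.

4.903; fail to reject H₀

Grand total N = 160.
Expected counts (row total × column total / N):
  Fertiliser A, High yield: 88×34/160 = 18.7000
  Fertiliser A, Low yield: 88×126/160 = 69.3000
  Fertiliser B, High yield: 72×34/160 = 15.3000
  Fertiliser B, Low yield: 72×126/160 = 56.7000
Contributions (O − E)²/E:
  (13 − 18.7000)²/18.7000 = 1.7374
  (75 − 69.3000)²/69.3000 = 0.4688
  (21 − 15.3000)²/15.3000 = 2.1235
  (51 − 56.7000)²/56.7000 = 0.5730
χ² = 1.7374 + 0.4688 + 2.1235 + 0.5730 = 4.903
df = (2−1)(2−1) = 1. Since 4.903 < 5.024, fail to reject the null hypothesis of independence at α = 0.025.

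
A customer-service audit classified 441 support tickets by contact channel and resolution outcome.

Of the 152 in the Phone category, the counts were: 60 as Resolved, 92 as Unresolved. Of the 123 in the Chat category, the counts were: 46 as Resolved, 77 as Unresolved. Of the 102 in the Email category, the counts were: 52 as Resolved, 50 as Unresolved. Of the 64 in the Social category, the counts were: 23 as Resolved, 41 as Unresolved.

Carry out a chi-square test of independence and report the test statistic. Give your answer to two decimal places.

5.68

Row totals: 152, 123, 102, 64. Column totals: 181, 260. Grand total N = 441.
Expected counts (row total × column total / N):
  Phone, Resolved: 152×181/441 = 62.385
  Phone, Unresolved: 152×260/441 = 89.615
  Chat, Resolved: 123×181/441 = 50.483
  Chat, Unresolved: 123×260/441 = 72.517
  Email, Resolved: 102×181/441 = 41.864
  Email, Unresolved: 102×260/441 = 60.136
  Social, Resolved: 64×181/441 = 26.268
  Social, Unresolved: 64×260/441 = 37.732
Contributions (O − E)²/E:
  (60 − 62.385)²/62.385 = 0.0912
  (92 − 89.615)²/89.615 = 0.0635
  (46 − 50.483)²/50.483 = 0.3981
  (77 − 72.517)²/72.517 = 0.2771
  (52 − 41.864)²/41.864 = 2.4541
  (50 − 60.136)²/60.136 = 1.7084
  (23 − 26.268)²/26.268 = 0.4066
  (41 − 37.732)²/37.732 = 0.2830
χ² = 0.0912 + 0.0635 + 0.3981 + 0.2771 + 2.4541 + 1.7084 + 0.4066 + 0.2830 = 5.68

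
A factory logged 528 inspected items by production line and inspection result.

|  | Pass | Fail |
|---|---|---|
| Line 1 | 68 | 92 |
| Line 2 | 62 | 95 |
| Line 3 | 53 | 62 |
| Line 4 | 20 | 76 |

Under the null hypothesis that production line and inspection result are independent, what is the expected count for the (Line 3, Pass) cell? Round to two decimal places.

44.21

Row total (Line 3) = 115; column total (Pass) = 203; grand total N = 528.
Expected count = (row total × column total) / N = 115 × 203 / 528 = 44.21.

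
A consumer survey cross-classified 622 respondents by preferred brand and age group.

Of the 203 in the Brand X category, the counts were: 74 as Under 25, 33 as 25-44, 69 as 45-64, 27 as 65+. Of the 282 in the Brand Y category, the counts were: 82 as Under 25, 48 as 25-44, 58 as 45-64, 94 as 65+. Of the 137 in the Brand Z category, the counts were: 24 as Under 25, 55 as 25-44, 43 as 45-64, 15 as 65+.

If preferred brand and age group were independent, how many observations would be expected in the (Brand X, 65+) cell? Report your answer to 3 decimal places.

44.386

Row total (Brand X) = 203; column total (65+) = 136; grand total N = 622.
Expected count = (row total × column total) / N = 203 × 136 / 622 = 44.386.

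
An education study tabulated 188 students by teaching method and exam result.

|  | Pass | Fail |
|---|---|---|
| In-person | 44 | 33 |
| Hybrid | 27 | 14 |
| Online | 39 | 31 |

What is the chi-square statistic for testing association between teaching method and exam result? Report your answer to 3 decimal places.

1.195

Row totals: 77, 41, 70. Column totals: 110, 78. Grand total N = 188.
Expected counts (row total × column total / N):
  In-person, Pass: 77×110/188 = 45.0532
  In-person, Fail: 77×78/188 = 31.9468
  Hybrid, Pass: 41×110/188 = 23.9894
  Hybrid, Fail: 41×78/188 = 17.0106
  Online, Pass: 70×110/188 = 40.9574
  Online, Fail: 70×78/188 = 29.0426
Contributions (O − E)²/E:
  (44 − 45.0532)²/45.0532 = 0.0246
  (33 − 31.9468)²/31.9468 = 0.0347
  (27 − 23.9894)²/23.9894 = 0.3778
  (14 − 17.0106)²/17.0106 = 0.5328
  (39 − 40.9574)²/40.9574 = 0.0935
  (31 − 29.0426)²/29.0426 = 0.1319
χ² = 0.0246 + 0.0347 + 0.3778 + 0.5328 + 0.0935 + 0.1319 = 1.195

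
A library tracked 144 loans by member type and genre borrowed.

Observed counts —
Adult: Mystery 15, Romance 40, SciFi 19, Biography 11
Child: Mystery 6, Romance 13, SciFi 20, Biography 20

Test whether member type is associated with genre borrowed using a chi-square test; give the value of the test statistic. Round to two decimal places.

16.08

Row totals: 85, 59. Column totals: 21, 53, 39, 31. Grand total N = 144.
Expected counts (row total × column total / N):
  Adult, Mystery: 85×21/144 = 12.396
  Adult, Romance: 85×53/144 = 31.285
  Adult, SciFi: 85×39/144 = 23.021
  Adult, Biography: 85×31/144 = 18.299
  Child, Mystery: 59×21/144 = 8.604
  Child, Romance: 59×53/144 = 21.715
  Child, SciFi: 59×39/144 = 15.979
  Child, Biography: 59×31/144 = 12.701
Contributions (O − E)²/E:
  (15 − 12.396)²/12.396 = 0.5470
  (40 − 31.285)²/31.285 = 2.4277
  (19 − 23.021)²/23.021 = 0.7023
  (11 − 18.299)²/18.299 = 2.9114
  (6 − 8.604)²/8.604 = 0.7881
  (13 − 21.715)²/21.715 = 3.4976
  (20 − 15.979)²/15.979 = 1.0119
  (20 − 12.701)²/12.701 = 4.1946
χ² = 0.5470 + 2.4277 + 0.7023 + 2.9114 + 0.7881 + 3.4976 + 1.0119 + 4.1946 = 16.08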